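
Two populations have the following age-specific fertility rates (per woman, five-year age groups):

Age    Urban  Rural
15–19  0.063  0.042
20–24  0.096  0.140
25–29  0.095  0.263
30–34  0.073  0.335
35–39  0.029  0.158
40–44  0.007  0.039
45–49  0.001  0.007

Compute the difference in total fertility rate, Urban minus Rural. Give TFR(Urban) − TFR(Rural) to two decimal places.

-3.10

Urban:
  Sum of ASFRs = 0.063 + 0.096 + 0.095 + 0.073 + 0.029 + 0.007 + 0.001 = 0.364
  TFR = 5 × 0.364 = 1.82
Rural:
  Sum of ASFRs = 0.042 + 0.140 + 0.263 + 0.335 + 0.158 + 0.039 + 0.007 = 0.984
  TFR = 5 × 0.984 = 4.92
Difference = 1.82 − 4.92 = -3.1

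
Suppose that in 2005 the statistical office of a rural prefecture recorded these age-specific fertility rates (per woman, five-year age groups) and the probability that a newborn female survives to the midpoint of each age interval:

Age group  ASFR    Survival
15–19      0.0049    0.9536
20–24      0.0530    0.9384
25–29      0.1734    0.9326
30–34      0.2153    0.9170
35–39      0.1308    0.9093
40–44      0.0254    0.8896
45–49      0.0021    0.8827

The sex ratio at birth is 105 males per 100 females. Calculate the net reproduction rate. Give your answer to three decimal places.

1.358

Proportion female at birth = 100 / (100 + 105) = 0.48780.
Per-age-group product (5 × ASFR × survival probability):
  15–19: 5 × 0.0049 × 0.9536 = 0.02336
  20–24: 5 × 0.0530 × 0.9384 = 0.24868
  25–29: 5 × 0.1734 × 0.9326 = 0.80856
  30–34: 5 × 0.2153 × 0.9170 = 0.98715
  35–39: 5 × 0.1308 × 0.9093 = 0.59468
  40–44: 5 × 0.0254 × 0.8896 = 0.11298
  45–49: 5 × 0.0021 × 0.8827 = 0.00927
Sum = 2.78468
NRR = 0.48780 × 2.78468 = 1.35837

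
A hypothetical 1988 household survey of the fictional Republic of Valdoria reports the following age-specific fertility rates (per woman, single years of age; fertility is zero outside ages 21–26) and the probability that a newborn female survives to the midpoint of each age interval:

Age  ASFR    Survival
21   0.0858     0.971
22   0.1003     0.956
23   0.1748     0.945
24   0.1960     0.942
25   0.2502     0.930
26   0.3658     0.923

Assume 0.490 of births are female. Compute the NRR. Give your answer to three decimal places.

0.539

Proportion female at birth = 0.490.
Per-age-group product (1 × ASFR × survival probability):
  21: 1 × 0.0858 × 0.971 = 0.08331
  22: 1 × 0.1003 × 0.956 = 0.09589
  23: 1 × 0.1748 × 0.945 = 0.16519
  24: 1 × 0.1960 × 0.942 = 0.18463
  25: 1 × 0.2502 × 0.930 = 0.23269
  26: 1 × 0.3658 × 0.923 = 0.33763
Sum = 1.09934
NRR = 0.490 × 1.09934 = 0.53868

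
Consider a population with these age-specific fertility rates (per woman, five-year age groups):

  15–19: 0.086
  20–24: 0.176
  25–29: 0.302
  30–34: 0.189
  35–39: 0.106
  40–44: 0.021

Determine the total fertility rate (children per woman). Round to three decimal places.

4.400

Sum of ASFRs = 0.086 + 0.176 + 0.302 + 0.189 + 0.106 + 0.021 = 0.880
TFR = 5 × 0.880 = 4.4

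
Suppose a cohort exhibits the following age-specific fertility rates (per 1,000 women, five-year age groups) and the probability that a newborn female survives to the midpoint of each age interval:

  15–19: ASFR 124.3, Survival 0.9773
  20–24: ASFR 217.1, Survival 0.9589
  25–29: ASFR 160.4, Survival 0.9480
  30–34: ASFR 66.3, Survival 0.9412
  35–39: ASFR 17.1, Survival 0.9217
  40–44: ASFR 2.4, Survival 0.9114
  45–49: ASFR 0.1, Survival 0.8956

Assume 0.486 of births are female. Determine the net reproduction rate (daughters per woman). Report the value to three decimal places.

1.366

Proportion female at birth = 0.486.
Each age group contributes 5 × ASFR × survival:
  15–19: 5 × 124.3/1000 × 0.9773 = 0.60739
  20–24: 5 × 217.1/1000 × 0.9589 = 1.04089
  25–29: 5 × 160.4/1000 × 0.9480 = 0.76030
  30–34: 5 × 66.3/1000 × 0.9412 = 0.31201
  35–39: 5 × 17.1/1000 × 0.9217 = 0.07881
  40–44: 5 × 2.4/1000 × 0.9114 = 0.01094
  45–49: 5 × 0.1/1000 × 0.8956 = 0.00045
Sum = 2.81079
NRR = 0.486 × 2.81079 = 1.36604
An NRR exceeding 1 indicates intrinsic growth under these rates.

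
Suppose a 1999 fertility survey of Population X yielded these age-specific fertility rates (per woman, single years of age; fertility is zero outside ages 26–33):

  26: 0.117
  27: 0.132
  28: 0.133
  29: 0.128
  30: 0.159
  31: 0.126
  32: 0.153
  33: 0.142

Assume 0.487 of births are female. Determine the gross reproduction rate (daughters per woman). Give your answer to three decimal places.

Proportion female at birth = 0.487.
Sum of ASFRs = 0.117 + 0.132 + 0.133 + 0.128 + 0.159 + 0.126 + 0.153 + 0.142 = 1.090
TFR = 1.09
GRR = 0.487 × 1.09 = 0.53083

0.531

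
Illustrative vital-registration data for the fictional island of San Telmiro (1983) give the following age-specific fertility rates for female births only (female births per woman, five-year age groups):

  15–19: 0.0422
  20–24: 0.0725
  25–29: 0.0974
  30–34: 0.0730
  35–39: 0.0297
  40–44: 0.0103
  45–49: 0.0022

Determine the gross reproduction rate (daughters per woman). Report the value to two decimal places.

Sum of female ASFRs = 0.0422 + 0.0725 + 0.0974 + 0.0730 + 0.0297 + 0.0103 + 0.0022 = 0.3273
GRR = 5 × 0.3273 = 1.6365

1.64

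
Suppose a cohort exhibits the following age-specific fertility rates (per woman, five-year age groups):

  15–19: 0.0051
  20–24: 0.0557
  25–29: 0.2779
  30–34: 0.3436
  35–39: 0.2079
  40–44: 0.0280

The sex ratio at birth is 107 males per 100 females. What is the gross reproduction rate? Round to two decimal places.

2.22

Proportion female at birth = 100 / (100 + 107) = 0.48309.
Sum of ASFRs = 0.0051 + 0.0557 + 0.2779 + 0.3436 + 0.2079 + 0.0280 = 0.9182
TFR = 5 × 0.9182 = 4.591
GRR = 0.48309 × 4.591 = 2.21787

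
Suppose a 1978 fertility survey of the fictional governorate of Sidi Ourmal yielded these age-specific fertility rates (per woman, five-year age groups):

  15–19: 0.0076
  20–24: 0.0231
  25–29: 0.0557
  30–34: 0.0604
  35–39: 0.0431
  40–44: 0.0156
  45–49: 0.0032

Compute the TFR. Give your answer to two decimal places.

Sum of ASFRs = 0.0076 + 0.0231 + 0.0557 + 0.0604 + 0.0431 + 0.0156 + 0.0032 = 0.2087
TFR = 5 × 0.2087 = 1.0435

1.04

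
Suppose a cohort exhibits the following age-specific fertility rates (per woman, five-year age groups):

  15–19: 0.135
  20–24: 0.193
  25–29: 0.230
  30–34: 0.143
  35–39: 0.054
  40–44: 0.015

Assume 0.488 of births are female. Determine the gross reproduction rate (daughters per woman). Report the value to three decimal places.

Proportion female at birth = 0.488.
Sum of ASFRs = 0.135 + 0.193 + 0.230 + 0.143 + 0.054 + 0.015 = 0.770
TFR = 5 × 0.770 = 3.85
GRR = 0.488 × 3.85 = 1.87880

1.879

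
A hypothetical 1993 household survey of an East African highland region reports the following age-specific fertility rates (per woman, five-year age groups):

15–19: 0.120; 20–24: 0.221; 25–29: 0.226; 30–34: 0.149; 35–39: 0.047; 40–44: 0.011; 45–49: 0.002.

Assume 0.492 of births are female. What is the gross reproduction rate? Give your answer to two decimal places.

Proportion female at birth = 0.492.
Sum of ASFRs = 0.120 + 0.221 + 0.226 + 0.149 + 0.047 + 0.011 + 0.002 = 0.776
TFR = 5 × 0.776 = 3.88
GRR = 0.492 × 3.88 = 1.90896

1.91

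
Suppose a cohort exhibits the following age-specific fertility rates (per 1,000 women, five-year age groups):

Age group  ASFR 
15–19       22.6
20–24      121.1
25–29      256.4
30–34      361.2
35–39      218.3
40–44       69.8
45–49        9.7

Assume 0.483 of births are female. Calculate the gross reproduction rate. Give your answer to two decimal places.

2.56

Proportion female at birth = 0.483.
Sum of ASFRs = 22.6 + 121.1 + 256.4 + 361.2 + 218.3 + 69.8 + 9.7 = 1059.1
TFR = 5 × 1059.1 / 1000 = 5.2955
GRR = 0.483 × 5.2955 = 2.55773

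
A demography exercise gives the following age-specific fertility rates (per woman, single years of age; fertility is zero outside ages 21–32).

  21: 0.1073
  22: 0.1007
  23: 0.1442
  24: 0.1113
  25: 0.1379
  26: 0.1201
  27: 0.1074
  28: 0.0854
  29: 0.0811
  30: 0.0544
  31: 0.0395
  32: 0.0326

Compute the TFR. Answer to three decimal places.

Sum of ASFRs = 0.1073 + 0.1007 + 0.1442 + 0.1113 + 0.1379 + 0.1201 + 0.1074 + 0.0854 + 0.0811 + 0.0544 + 0.0395 + 0.0326 = 1.1219
TFR = 1.1219

1.122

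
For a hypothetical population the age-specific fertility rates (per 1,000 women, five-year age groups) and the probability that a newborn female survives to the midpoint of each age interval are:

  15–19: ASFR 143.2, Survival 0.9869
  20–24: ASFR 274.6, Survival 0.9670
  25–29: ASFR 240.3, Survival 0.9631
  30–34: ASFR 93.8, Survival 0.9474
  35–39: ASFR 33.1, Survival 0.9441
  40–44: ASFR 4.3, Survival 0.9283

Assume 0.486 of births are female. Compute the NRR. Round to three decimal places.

1.853

Proportion female at birth = 0.486.
Each age group contributes 5 × ASFR × survival:
  15–19: 5 × 143.2/1000 × 0.9869 = 0.70662
  20–24: 5 × 274.6/1000 × 0.9670 = 1.32769
  25–29: 5 × 240.3/1000 × 0.9631 = 1.15716
  30–34: 5 × 93.8/1000 × 0.9474 = 0.44433
  35–39: 5 × 33.1/1000 × 0.9441 = 0.15625
  40–44: 5 × 4.3/1000 × 0.9283 = 0.01996
Sum = 3.81201
NRR = 0.486 × 3.81201 = 1.85264
NRR > 1, so each generation more than replaces itself.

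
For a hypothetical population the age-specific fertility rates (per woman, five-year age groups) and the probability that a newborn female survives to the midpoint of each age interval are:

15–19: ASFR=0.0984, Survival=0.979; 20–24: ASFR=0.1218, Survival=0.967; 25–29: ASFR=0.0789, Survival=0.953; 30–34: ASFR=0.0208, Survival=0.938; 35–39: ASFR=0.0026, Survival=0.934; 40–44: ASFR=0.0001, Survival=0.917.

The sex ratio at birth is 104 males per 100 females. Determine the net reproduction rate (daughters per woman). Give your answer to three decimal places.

0.763

Proportion female at birth = 100 / (100 + 104) = 0.49020.
Per-age-group product (5 × ASFR × survival probability):
  15–19: 5 × 0.0984 × 0.979 = 0.48167
  20–24: 5 × 0.1218 × 0.967 = 0.58890
  25–29: 5 × 0.0789 × 0.953 = 0.37596
  30–34: 5 × 0.0208 × 0.938 = 0.09755
  35–39: 5 × 0.0026 × 0.934 = 0.01214
  40–44: 5 × 0.0001 × 0.917 = 0.00046
Sum = 1.55668
NRR = 0.49020 × 1.55668 = 0.76308
NRR < 1, so the cohort does not fully replace itself.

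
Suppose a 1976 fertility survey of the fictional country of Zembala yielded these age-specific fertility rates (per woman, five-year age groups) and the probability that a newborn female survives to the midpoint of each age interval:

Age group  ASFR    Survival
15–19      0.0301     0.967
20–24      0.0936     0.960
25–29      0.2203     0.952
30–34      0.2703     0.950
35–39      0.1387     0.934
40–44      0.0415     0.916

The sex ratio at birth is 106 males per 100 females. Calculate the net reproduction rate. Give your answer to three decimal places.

1.828

Proportion female at birth = 100 / (100 + 106) = 0.48544.
Per-age-group product (5 × ASFR × survival probability):
  15–19: 5 × 0.0301 × 0.967 = 0.14553
  20–24: 5 × 0.0936 × 0.960 = 0.44928
  25–29: 5 × 0.2203 × 0.952 = 1.04863
  30–34: 5 × 0.2703 × 0.950 = 1.28393
  35–39: 5 × 0.1387 × 0.934 = 0.64773
  40–44: 5 × 0.0415 × 0.916 = 0.19007
Sum = 3.76517
NRR = 0.48544 × 3.76517 = 1.82776
NRR > 1, so each generation more than replaces itself.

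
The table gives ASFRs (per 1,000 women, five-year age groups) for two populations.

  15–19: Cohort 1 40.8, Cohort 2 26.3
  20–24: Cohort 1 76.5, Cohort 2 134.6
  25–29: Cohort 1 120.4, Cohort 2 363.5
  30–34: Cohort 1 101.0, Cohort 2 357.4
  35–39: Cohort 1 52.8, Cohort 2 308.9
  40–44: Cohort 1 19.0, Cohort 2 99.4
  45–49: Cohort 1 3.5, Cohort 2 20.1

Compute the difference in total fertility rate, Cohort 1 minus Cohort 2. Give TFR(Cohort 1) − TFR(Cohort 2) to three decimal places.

Cohort 1:
  Sum of ASFRs = 40.8 + 76.5 + 120.4 + 101.0 + 52.8 + 19.0 + 3.5 = 414.0
  TFR = 5 × 414.0 / 1000 = 2.07
Cohort 2:
  Sum of ASFRs = 26.3 + 134.6 + 363.5 + 357.4 + 308.9 + 99.4 + 20.1 = 1310.2
  TFR = 5 × 1310.2 / 1000 = 6.551
Difference = 2.07 − 6.551 = -4.481

-4.481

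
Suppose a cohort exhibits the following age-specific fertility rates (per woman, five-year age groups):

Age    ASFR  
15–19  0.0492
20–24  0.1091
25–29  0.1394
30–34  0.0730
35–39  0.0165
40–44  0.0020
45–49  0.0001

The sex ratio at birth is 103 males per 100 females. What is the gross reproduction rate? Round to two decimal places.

Proportion female at birth = 100 / (100 + 103) = 0.49261.
Sum of ASFRs = 0.0492 + 0.1091 + 0.1394 + 0.0730 + 0.0165 + 0.0020 + 0.0001 = 0.3893
TFR = 5 × 0.3893 = 1.9465
GRR = 0.49261 × 1.9465 = 0.95887

0.96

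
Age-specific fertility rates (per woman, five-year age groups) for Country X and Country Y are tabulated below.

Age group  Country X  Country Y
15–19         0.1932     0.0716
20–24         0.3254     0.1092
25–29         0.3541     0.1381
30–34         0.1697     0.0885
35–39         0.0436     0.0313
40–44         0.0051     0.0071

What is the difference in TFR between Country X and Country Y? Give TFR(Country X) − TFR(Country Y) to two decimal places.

3.23

Country X:
  Sum of ASFRs = 0.1932 + 0.3254 + 0.3541 + 0.1697 + 0.0436 + 0.0051 = 1.0911
  TFR = 5 × 1.0911 = 5.4555
Country Y:
  Sum of ASFRs = 0.0716 + 0.1092 + 0.1381 + 0.0885 + 0.0313 + 0.0071 = 0.4458
  TFR = 5 × 0.4458 = 2.229
Difference = 5.4555 − 2.229 = 3.2265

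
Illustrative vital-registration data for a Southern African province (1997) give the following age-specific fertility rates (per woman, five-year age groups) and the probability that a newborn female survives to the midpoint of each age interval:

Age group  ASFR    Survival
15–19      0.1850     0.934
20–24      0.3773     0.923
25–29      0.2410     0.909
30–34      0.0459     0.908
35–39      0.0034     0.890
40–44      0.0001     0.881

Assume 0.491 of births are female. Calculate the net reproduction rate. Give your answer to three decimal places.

Proportion female at birth = 0.491.
Each age group contributes 5 × ASFR × survival:
  15–19: 5 × 0.1850 × 0.934 = 0.86395
  20–24: 5 × 0.3773 × 0.923 = 1.74124
  25–29: 5 × 0.2410 × 0.909 = 1.09535
  30–34: 5 × 0.0459 × 0.908 = 0.20839
  35–39: 5 × 0.0034 × 0.890 = 0.01513
  40–44: 5 × 0.0001 × 0.881 = 0.00044
Sum = 3.92450
NRR = 0.491 × 3.92450 = 1.92693
NRR > 1, so each generation more than replaces itself.

1.927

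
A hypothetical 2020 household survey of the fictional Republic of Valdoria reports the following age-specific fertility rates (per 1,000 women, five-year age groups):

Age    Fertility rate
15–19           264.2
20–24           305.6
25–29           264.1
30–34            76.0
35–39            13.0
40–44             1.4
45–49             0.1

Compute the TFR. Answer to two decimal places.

4.62

Sum of ASFRs = 264.2 + 305.6 + 264.1 + 76.0 + 13.0 + 1.4 + 0.1 = 924.4
TFR = 5 × 924.4 / 1000 = 4.622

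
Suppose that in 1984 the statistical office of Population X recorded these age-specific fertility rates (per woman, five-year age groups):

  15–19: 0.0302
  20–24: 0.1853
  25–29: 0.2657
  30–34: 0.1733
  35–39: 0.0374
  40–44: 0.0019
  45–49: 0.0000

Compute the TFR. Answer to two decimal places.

3.47

Sum of ASFRs = 0.0302 + 0.1853 + 0.2657 + 0.1733 + 0.0374 + 0.0019 + 0.0000 = 0.6938
TFR = 5 × 0.6938 = 3.469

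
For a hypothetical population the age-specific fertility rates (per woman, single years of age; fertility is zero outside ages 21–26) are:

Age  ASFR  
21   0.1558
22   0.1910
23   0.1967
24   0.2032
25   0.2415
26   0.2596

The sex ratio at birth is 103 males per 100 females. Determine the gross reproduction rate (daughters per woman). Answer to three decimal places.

Proportion female at birth = 100 / (100 + 103) = 0.49261.
Sum of ASFRs = 0.1558 + 0.1910 + 0.1967 + 0.2032 + 0.2415 + 0.2596 = 1.2478
TFR = 1.2478
GRR = 0.49261 × 1.2478 = 0.61468

0.615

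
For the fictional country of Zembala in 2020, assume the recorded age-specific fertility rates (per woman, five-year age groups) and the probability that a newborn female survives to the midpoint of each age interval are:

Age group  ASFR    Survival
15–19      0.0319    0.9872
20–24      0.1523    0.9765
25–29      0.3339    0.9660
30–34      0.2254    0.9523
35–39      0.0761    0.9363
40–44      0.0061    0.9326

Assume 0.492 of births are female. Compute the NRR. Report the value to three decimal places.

Proportion female at birth = 0.492.
Weighting each age-specific rate by interval width and survival:
  15–19: 5 × 0.0319 × 0.9872 = 0.15746
  20–24: 5 × 0.1523 × 0.9765 = 0.74360
  25–29: 5 × 0.3339 × 0.9660 = 1.61274
  30–34: 5 × 0.2254 × 0.9523 = 1.07324
  35–39: 5 × 0.0761 × 0.9363 = 0.35626
  40–44: 5 × 0.0061 × 0.9326 = 0.02844
Sum = 3.97174
NRR = 0.492 × 3.97174 = 1.95410

1.954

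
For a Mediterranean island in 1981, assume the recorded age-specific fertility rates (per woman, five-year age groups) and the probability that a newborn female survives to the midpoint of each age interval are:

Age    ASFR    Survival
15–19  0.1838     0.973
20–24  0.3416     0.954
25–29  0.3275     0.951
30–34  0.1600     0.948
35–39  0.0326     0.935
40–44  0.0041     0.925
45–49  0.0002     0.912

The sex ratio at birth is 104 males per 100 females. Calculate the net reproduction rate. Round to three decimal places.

2.457

Proportion female at birth = 100 / (100 + 104) = 0.49020.
Survival-weighted fertility by age (5·fₓ·Sₓ):
  15–19: 5 × 0.1838 × 0.973 = 0.89419
  20–24: 5 × 0.3416 × 0.954 = 1.62943
  25–29: 5 × 0.3275 × 0.951 = 1.55726
  30–34: 5 × 0.1600 × 0.948 = 0.75840
  35–39: 5 × 0.0326 × 0.935 = 0.15241
  40–44: 5 × 0.0041 × 0.925 = 0.01896
  45–49: 5 × 0.0002 × 0.912 = 0.00091
Sum = 5.01156
NRR = 0.49020 × 5.01156 = 2.45667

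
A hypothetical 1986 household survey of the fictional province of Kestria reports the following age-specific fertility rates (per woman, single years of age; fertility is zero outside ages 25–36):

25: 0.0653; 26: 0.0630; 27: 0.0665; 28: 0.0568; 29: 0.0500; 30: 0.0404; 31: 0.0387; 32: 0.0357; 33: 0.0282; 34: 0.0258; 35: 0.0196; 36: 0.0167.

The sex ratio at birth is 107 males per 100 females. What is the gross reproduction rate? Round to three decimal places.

0.245

Proportion female at birth = 100 / (100 + 107) = 0.48309.
Sum of ASFRs = 0.0653 + 0.0630 + 0.0665 + 0.0568 + 0.0500 + 0.0404 + 0.0387 + 0.0357 + 0.0282 + 0.0258 + 0.0196 + 0.0167 = 0.5067
TFR = 0.5067
GRR = 0.48309 × 0.5067 = 0.24478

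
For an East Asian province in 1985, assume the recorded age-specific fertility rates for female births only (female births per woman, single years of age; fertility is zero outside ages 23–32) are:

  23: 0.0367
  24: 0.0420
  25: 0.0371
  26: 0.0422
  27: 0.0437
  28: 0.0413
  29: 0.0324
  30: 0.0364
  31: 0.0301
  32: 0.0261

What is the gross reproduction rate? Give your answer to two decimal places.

0.37

Sum of female ASFRs = 0.0367 + 0.0420 + 0.0371 + 0.0422 + 0.0437 + 0.0413 + 0.0324 + 0.0364 + 0.0301 + 0.0261 = 0.3680
GRR = 0.368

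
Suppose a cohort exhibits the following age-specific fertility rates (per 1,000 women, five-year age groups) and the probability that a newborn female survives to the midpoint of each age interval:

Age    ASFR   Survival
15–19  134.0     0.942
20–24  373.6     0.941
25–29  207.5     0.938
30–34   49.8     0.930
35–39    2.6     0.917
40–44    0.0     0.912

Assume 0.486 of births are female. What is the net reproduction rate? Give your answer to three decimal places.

Proportion female at birth = 0.486.
Per-age-group product (5 × ASFR × survival probability):
  15–19: 5 × 134.0/1000 × 0.942 = 0.63114
  20–24: 5 × 373.6/1000 × 0.941 = 1.75779
  25–29: 5 × 207.5/1000 × 0.938 = 0.97318
  30–34: 5 × 49.8/1000 × 0.930 = 0.23157
  35–39: 5 × 2.6/1000 × 0.917 = 0.01192
  40–44: 5 × 0.0/1000 × 0.912 = 0.00000
Sum = 3.60560
NRR = 0.486 × 3.60560 = 1.75232
With NRR above 1 the population is above replacement fertility.

1.752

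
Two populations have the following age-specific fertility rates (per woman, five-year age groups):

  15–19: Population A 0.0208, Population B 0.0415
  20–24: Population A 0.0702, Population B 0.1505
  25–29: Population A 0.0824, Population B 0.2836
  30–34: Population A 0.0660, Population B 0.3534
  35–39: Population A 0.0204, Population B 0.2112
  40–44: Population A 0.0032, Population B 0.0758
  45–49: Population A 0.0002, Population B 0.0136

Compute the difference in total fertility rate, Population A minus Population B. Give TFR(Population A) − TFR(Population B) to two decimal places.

Population A:
  Sum of ASFRs = 0.0208 + 0.0702 + 0.0824 + 0.0660 + 0.0204 + 0.0032 + 0.0002 = 0.2632
  TFR = 5 × 0.2632 = 1.316
Population B:
  Sum of ASFRs = 0.0415 + 0.1505 + 0.2836 + 0.3534 + 0.2112 + 0.0758 + 0.0136 = 1.1296
  TFR = 5 × 1.1296 = 5.648
Difference = 1.316 − 5.648 = -4.332

-4.33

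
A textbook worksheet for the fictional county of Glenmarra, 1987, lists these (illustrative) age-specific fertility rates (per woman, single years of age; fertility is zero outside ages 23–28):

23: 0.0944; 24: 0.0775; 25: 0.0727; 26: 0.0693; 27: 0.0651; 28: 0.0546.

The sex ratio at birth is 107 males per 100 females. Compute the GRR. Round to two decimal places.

Proportion female at birth = 100 / (100 + 107) = 0.48309.
Sum of ASFRs = 0.0944 + 0.0775 + 0.0727 + 0.0693 + 0.0651 + 0.0546 = 0.4336
TFR = 0.4336
GRR = 0.48309 × 0.4336 = 0.20947

0.21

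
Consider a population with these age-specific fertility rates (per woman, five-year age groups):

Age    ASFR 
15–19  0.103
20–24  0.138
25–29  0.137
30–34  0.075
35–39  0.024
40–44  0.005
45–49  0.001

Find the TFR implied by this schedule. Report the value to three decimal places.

Sum of ASFRs = 0.103 + 0.138 + 0.137 + 0.075 + 0.024 + 0.005 + 0.001 = 0.483
TFR = 5 × 0.483 = 2.415

2.415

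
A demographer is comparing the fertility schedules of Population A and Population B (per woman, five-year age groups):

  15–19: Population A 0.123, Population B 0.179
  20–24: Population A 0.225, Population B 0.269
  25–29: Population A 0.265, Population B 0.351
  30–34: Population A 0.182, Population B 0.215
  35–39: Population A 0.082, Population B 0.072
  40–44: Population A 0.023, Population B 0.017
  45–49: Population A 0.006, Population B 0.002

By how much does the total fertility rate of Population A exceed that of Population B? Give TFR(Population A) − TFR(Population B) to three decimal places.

-0.995

Population A:
  Sum of ASFRs = 0.123 + 0.225 + 0.265 + 0.182 + 0.082 + 0.023 + 0.006 = 0.906
  TFR = 5 × 0.906 = 4.53
Population B:
  Sum of ASFRs = 0.179 + 0.269 + 0.351 + 0.215 + 0.072 + 0.017 + 0.002 = 1.105
  TFR = 5 × 1.105 = 5.525
Difference = 4.53 − 5.525 = -0.995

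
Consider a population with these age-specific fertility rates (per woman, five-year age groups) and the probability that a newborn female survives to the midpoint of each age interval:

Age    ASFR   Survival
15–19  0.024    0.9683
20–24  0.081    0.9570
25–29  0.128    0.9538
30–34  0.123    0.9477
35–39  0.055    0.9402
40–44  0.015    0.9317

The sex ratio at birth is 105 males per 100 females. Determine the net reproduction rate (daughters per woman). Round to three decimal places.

0.988

Proportion female at birth = 100 / (100 + 105) = 0.48780.
Per-age-group product (5 × ASFR × survival probability):
  15–19: 5 × 0.024 × 0.9683 = 0.11620
  20–24: 5 × 0.081 × 0.9570 = 0.38759
  25–29: 5 × 0.128 × 0.9538 = 0.61043
  30–34: 5 × 0.123 × 0.9477 = 0.58284
  35–39: 5 × 0.055 × 0.9402 = 0.25856
  40–44: 5 × 0.015 × 0.9317 = 0.06988
Sum = 2.02550
NRR = 0.48780 × 2.02550 = 0.98804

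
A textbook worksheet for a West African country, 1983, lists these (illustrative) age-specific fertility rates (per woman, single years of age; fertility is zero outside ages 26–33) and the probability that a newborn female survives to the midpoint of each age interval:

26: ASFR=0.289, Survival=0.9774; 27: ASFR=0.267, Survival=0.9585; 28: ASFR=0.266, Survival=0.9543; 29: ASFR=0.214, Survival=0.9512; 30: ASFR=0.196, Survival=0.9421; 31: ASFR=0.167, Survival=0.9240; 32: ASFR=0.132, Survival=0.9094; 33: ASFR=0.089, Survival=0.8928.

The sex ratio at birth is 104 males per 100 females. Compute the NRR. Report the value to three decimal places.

0.752

Proportion female at birth = 100 / (100 + 104) = 0.49020.
Each age group contributes 1 × ASFR × survival:
  26: 1 × 0.289 × 0.9774 = 0.28247
  27: 1 × 0.267 × 0.9585 = 0.25592
  28: 1 × 0.266 × 0.9543 = 0.25384
  29: 1 × 0.214 × 0.9512 = 0.20356
  30: 1 × 0.196 × 0.9421 = 0.18465
  31: 1 × 0.167 × 0.9240 = 0.15431
  32: 1 × 0.132 × 0.9094 = 0.12004
  33: 1 × 0.089 × 0.8928 = 0.07946
Sum = 1.53425
NRR = 0.49020 × 1.53425 = 0.75209
NRR < 1, so the cohort does not fully replace itself.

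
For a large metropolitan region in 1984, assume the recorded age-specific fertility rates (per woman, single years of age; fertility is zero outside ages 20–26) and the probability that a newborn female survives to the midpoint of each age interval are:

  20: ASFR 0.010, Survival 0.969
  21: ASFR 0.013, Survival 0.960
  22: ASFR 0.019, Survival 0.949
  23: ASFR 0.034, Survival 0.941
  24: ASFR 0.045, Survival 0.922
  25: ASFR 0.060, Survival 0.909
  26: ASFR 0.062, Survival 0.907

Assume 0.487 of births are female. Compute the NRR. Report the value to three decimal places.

0.109

Proportion female at birth = 0.487.
Per-age-group product (1 × ASFR × survival probability):
  20: 1 × 0.010 × 0.969 = 0.00969
  21: 1 × 0.013 × 0.960 = 0.01248
  22: 1 × 0.019 × 0.949 = 0.01803
  23: 1 × 0.034 × 0.941 = 0.03199
  24: 1 × 0.045 × 0.922 = 0.04149
  25: 1 × 0.060 × 0.909 = 0.05454
  26: 1 × 0.062 × 0.907 = 0.05623
Sum = 0.22445
NRR = 0.487 × 0.22445 = 0.10931
With NRR below 1 the population is below replacement fertility.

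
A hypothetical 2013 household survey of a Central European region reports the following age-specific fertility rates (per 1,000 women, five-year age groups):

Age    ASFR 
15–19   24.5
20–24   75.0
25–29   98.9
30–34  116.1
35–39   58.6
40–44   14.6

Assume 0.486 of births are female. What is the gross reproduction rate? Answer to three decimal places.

0.942

Proportion female at birth = 0.486.
Sum of ASFRs = 24.5 + 75.0 + 98.9 + 116.1 + 58.6 + 14.6 = 387.7
TFR = 5 × 387.7 / 1000 = 1.9385
GRR = 0.486 × 1.9385 = 0.94211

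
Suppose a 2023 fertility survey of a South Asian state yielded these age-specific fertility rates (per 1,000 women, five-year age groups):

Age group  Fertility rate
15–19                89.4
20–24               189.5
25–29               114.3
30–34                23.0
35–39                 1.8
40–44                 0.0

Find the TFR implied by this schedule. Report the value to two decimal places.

2.09

Sum of ASFRs = 89.4 + 189.5 + 114.3 + 23.0 + 1.8 + 0.0 = 418.0
TFR = 5 × 418.0 / 1000 = 2.09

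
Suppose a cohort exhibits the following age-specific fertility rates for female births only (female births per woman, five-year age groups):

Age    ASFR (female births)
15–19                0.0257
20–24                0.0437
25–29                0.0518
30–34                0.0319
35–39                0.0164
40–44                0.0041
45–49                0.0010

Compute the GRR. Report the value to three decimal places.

0.873

Sum of female ASFRs = 0.0257 + 0.0437 + 0.0518 + 0.0319 + 0.0164 + 0.0041 + 0.0010 = 0.1746
GRR = 5 × 0.1746 = 0.873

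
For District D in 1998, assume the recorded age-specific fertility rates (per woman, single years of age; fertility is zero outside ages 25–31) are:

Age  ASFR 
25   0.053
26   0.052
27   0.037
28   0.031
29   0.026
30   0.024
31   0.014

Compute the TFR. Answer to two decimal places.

Sum of ASFRs = 0.053 + 0.052 + 0.037 + 0.031 + 0.026 + 0.024 + 0.014 = 0.237
TFR = 0.237

0.24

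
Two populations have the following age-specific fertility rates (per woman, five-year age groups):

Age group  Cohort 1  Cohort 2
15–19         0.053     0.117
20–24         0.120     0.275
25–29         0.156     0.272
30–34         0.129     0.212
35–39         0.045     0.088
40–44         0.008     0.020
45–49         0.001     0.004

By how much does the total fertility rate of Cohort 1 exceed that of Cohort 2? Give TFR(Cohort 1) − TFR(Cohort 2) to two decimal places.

-2.38

Cohort 1:
  Sum of ASFRs = 0.053 + 0.120 + 0.156 + 0.129 + 0.045 + 0.008 + 0.001 = 0.512
  TFR = 5 × 0.512 = 2.56
Cohort 2:
  Sum of ASFRs = 0.117 + 0.275 + 0.272 + 0.212 + 0.088 + 0.020 + 0.004 = 0.988
  TFR = 5 × 0.988 = 4.94
Difference = 2.56 − 4.94 = -2.38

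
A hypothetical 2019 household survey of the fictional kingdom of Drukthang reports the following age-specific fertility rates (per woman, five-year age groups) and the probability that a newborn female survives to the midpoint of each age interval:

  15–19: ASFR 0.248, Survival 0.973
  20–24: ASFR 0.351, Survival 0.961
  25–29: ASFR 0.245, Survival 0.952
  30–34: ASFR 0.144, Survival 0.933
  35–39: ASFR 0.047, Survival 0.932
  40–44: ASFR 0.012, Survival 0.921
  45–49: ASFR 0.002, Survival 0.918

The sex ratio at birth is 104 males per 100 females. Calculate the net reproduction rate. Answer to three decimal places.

2.458

Proportion female at birth = 100 / (100 + 104) = 0.49020.
Weighting each age-specific rate by interval width and survival:
  15–19: 5 × 0.248 × 0.973 = 1.20652
  20–24: 5 × 0.351 × 0.961 = 1.68656
  25–29: 5 × 0.245 × 0.952 = 1.16620
  30–34: 5 × 0.144 × 0.933 = 0.67176
  35–39: 5 × 0.047 × 0.932 = 0.21902
  40–44: 5 × 0.012 × 0.921 = 0.05526
  45–49: 5 × 0.002 × 0.918 = 0.00918
Sum = 5.01450
NRR = 0.49020 × 5.01450 = 2.45811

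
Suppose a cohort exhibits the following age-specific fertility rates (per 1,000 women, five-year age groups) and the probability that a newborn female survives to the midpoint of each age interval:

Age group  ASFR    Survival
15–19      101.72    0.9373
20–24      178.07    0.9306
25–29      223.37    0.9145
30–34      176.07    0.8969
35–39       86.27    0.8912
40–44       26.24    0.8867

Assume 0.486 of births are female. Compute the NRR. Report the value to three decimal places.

Proportion female at birth = 0.486.
Per-age-group product (5 × ASFR × survival probability):
  15–19: 5 × 101.72/1000 × 0.9373 = 0.47671
  20–24: 5 × 178.07/1000 × 0.9306 = 0.82856
  25–29: 5 × 223.37/1000 × 0.9145 = 1.02136
  30–34: 5 × 176.07/1000 × 0.8969 = 0.78959
  35–39: 5 × 86.27/1000 × 0.8912 = 0.38442
  40–44: 5 × 26.24/1000 × 0.8867 = 0.11634
Sum = 3.61698
NRR = 0.486 × 3.61698 = 1.75785

1.758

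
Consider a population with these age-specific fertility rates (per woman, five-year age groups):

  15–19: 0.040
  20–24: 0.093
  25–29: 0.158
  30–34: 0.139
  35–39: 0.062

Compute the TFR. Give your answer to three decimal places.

2.460

Sum of ASFRs = 0.040 + 0.093 + 0.158 + 0.139 + 0.062 = 0.492
TFR = 5 × 0.492 = 2.46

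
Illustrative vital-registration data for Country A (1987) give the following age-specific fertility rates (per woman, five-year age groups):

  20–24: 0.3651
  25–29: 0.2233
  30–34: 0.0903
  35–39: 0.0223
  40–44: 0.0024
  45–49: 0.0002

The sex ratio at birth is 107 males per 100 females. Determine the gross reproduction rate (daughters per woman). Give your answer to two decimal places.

1.70

Proportion female at birth = 100 / (100 + 107) = 0.48309.
Sum of ASFRs = 0.3651 + 0.2233 + 0.0903 + 0.0223 + 0.0024 + 0.0002 = 0.7036
TFR = 5 × 0.7036 = 3.518
GRR = 0.48309 × 3.518 = 1.69951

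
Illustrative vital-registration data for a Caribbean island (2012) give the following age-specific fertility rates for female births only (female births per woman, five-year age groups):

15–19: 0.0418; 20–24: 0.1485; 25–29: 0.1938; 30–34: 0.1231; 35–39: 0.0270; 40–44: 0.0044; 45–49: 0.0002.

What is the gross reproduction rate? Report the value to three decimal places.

Sum of female ASFRs = 0.0418 + 0.1485 + 0.1938 + 0.1231 + 0.0270 + 0.0044 + 0.0002 = 0.5388
GRR = 5 × 0.5388 = 2.694

2.694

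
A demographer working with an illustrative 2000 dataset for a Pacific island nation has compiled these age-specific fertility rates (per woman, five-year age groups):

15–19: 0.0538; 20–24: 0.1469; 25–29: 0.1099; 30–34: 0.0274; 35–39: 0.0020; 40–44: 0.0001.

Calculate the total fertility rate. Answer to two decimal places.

1.70

Sum of ASFRs = 0.0538 + 0.1469 + 0.1099 + 0.0274 + 0.0020 + 0.0001 = 0.3401
TFR = 5 × 0.3401 = 1.7005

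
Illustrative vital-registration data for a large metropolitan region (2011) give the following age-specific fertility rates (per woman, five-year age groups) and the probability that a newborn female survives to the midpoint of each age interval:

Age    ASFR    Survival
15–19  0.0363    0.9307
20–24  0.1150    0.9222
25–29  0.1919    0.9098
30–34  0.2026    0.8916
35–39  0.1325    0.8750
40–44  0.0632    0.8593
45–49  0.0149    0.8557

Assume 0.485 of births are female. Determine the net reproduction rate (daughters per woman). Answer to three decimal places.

Proportion female at birth = 0.485.
Weighting each age-specific rate by interval width and survival:
  15–19: 5 × 0.0363 × 0.9307 = 0.16892
  20–24: 5 × 0.1150 × 0.9222 = 0.53027
  25–29: 5 × 0.1919 × 0.9098 = 0.87295
  30–34: 5 × 0.2026 × 0.8916 = 0.90319
  35–39: 5 × 0.1325 × 0.8750 = 0.57969
  40–44: 5 × 0.0632 × 0.8593 = 0.27154
  45–49: 5 × 0.0149 × 0.8557 = 0.06375
Sum = 3.39031
NRR = 0.485 × 3.39031 = 1.64430

1.644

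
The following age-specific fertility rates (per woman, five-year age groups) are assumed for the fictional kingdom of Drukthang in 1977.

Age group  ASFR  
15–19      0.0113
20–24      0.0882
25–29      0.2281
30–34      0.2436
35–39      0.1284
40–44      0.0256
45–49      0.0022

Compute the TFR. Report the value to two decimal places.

Sum of ASFRs = 0.0113 + 0.0882 + 0.2281 + 0.2436 + 0.1284 + 0.0256 + 0.0022 = 0.7274
TFR = 5 × 0.7274 = 3.637

3.64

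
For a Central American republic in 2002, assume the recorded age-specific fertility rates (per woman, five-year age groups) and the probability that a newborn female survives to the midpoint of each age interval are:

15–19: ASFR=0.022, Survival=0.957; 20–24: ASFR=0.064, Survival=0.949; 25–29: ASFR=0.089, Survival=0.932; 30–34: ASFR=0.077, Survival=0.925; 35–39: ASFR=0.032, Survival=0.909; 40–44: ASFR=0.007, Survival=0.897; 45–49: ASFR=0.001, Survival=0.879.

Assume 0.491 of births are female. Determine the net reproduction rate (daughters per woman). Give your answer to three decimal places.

Proportion female at birth = 0.491.
Survival-weighted fertility by age (5·fₓ·Sₓ):
  15–19: 5 × 0.022 × 0.957 = 0.10527
  20–24: 5 × 0.064 × 0.949 = 0.30368
  25–29: 5 × 0.089 × 0.932 = 0.41474
  30–34: 5 × 0.077 × 0.925 = 0.35613
  35–39: 5 × 0.032 × 0.909 = 0.14544
  40–44: 5 × 0.007 × 0.897 = 0.03140
  45–49: 5 × 0.001 × 0.879 = 0.00440
Sum = 1.36106
NRR = 0.491 × 1.36106 = 0.66828
An NRR under 1 implies long-run decline under these rates.

0.668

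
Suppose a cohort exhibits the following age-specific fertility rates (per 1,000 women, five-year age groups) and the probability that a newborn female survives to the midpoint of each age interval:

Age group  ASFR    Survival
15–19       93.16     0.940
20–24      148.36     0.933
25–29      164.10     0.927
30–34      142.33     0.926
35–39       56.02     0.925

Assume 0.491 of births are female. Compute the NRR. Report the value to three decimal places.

Proportion female at birth = 0.491.
Survival-weighted fertility by age (5·fₓ·Sₓ):
  15–19: 5 × 93.16/1000 × 0.940 = 0.43785
  20–24: 5 × 148.36/1000 × 0.933 = 0.69210
  25–29: 5 × 164.10/1000 × 0.927 = 0.76060
  30–34: 5 × 142.33/1000 × 0.926 = 0.65899
  35–39: 5 × 56.02/1000 × 0.925 = 0.25909
Sum = 2.80863
NRR = 0.491 × 2.80863 = 1.37904

1.379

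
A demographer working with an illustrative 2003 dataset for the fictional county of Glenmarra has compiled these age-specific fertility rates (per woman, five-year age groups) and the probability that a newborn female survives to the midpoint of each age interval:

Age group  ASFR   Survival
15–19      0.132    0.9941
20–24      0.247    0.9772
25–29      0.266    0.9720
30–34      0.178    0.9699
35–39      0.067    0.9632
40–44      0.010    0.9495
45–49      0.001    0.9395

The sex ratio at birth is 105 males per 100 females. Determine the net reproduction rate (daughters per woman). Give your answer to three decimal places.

Proportion female at birth = 100 / (100 + 105) = 0.48780.
Survival-weighted fertility by age (5·fₓ·Sₓ):
  15–19: 5 × 0.132 × 0.9941 = 0.65611
  20–24: 5 × 0.247 × 0.9772 = 1.20684
  25–29: 5 × 0.266 × 0.9720 = 1.29276
  30–34: 5 × 0.178 × 0.9699 = 0.86321
  35–39: 5 × 0.067 × 0.9632 = 0.32267
  40–44: 5 × 0.010 × 0.9495 = 0.04748
  45–49: 5 × 0.001 × 0.9395 = 0.00470
Sum = 4.39377
NRR = 0.48780 × 4.39377 = 2.14328

2.143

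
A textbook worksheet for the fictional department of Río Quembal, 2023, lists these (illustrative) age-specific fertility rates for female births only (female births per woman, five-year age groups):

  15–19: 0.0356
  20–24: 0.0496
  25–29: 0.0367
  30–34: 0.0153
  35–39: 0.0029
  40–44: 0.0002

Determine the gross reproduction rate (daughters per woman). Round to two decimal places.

0.70

Sum of female ASFRs = 0.0356 + 0.0496 + 0.0367 + 0.0153 + 0.0029 + 0.0002 = 0.1403
GRR = 5 × 0.1403 = 0.7015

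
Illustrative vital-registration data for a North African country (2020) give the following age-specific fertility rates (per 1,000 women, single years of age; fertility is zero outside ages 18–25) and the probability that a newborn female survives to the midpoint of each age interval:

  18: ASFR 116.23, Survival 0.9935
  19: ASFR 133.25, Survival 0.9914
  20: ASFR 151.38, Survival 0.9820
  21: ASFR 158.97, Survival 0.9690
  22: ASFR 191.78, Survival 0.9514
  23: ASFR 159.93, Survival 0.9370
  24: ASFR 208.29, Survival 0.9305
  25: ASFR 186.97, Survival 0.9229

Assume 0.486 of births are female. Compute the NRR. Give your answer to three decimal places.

Proportion female at birth = 0.486.
Weighting each age-specific rate by interval width and survival:
  18: 1 × 116.23/1000 × 0.9935 = 0.11547
  19: 1 × 133.25/1000 × 0.9914 = 0.13210
  20: 1 × 151.38/1000 × 0.9820 = 0.14866
  21: 1 × 158.97/1000 × 0.9690 = 0.15404
  22: 1 × 191.78/1000 × 0.9514 = 0.18246
  23: 1 × 159.93/1000 × 0.9370 = 0.14985
  24: 1 × 208.29/1000 × 0.9305 = 0.19381
  25: 1 × 186.97/1000 × 0.9229 = 0.17255
Sum = 1.24894
NRR = 0.486 × 1.24894 = 0.60698

0.607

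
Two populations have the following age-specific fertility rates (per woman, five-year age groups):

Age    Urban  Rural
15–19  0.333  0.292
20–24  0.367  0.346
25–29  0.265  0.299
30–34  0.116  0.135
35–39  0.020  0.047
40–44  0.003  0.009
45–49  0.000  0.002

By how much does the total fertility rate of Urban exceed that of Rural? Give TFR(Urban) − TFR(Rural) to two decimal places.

Urban:
  Sum of ASFRs = 0.333 + 0.367 + 0.265 + 0.116 + 0.020 + 0.003 + 0.000 = 1.104
  TFR = 5 × 1.104 = 5.52
Rural:
  Sum of ASFRs = 0.292 + 0.346 + 0.299 + 0.135 + 0.047 + 0.009 + 0.002 = 1.130
  TFR = 5 × 1.130 = 5.65
Difference = 5.52 − 5.65 = -0.13

-0.13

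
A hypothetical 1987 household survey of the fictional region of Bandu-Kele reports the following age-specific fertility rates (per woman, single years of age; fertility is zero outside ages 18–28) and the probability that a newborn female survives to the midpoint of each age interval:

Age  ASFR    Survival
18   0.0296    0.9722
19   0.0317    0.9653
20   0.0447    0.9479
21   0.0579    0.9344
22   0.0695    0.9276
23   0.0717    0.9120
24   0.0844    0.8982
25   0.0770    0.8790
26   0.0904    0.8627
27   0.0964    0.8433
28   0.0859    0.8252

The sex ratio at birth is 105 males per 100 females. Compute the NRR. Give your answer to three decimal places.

Proportion female at birth = 100 / (100 + 105) = 0.48780.
Survival-weighted fertility by age (1·fₓ·Sₓ):
  18: 1 × 0.0296 × 0.9722 = 0.02878
  19: 1 × 0.0317 × 0.9653 = 0.03060
  20: 1 × 0.0447 × 0.9479 = 0.04237
  21: 1 × 0.0579 × 0.9344 = 0.05410
  22: 1 × 0.0695 × 0.9276 = 0.06447
  23: 1 × 0.0717 × 0.9120 = 0.06539
  24: 1 × 0.0844 × 0.8982 = 0.07581
  25: 1 × 0.0770 × 0.8790 = 0.06768
  26: 1 × 0.0904 × 0.8627 = 0.07799
  27: 1 × 0.0964 × 0.8433 = 0.08129
  28: 1 × 0.0859 × 0.8252 = 0.07088
Sum = 0.65936
NRR = 0.48780 × 0.65936 = 0.32164
With NRR below 1 the population is below replacement fertility.

0.322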